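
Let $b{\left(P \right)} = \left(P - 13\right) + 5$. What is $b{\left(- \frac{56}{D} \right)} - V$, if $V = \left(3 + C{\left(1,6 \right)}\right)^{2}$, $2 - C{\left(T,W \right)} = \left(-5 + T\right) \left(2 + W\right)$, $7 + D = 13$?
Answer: $- \frac{4159}{3} \approx -1386.3$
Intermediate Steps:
$D = 6$ ($D = -7 + 13 = 6$)
$C{\left(T,W \right)} = 2 - \left(-5 + T\right) \left(2 + W\right)$
$b{\left(P \right)} = -8 + P$ ($b{\left(P \right)} = \left(-13 + P\right) + 5 = -8 + P$)
$V = 1369$ ($V = \left(3 + \left(12 - 2 + 5 \cdot 6 - 1 \cdot 6\right)\right)^{2} = \left(3 + \left(12 - 2 + 30 - 6\right)\right)^{2} = \left(3 + 34\right)^{2} = 37^{2} = 1369$)
$b{\left(- \frac{56}{D} \right)} - V = \left(-8 - \frac{56}{6}\right) - 1369 = \left(-8 - \frac{28}{3}\right) - 1369 = - \frac{52}{3} - 1369 = - \frac{4159}{3}$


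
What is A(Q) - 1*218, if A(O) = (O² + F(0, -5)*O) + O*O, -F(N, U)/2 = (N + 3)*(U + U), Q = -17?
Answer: -660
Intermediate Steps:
F(N, U) = -4*U*(3 + N) (F(N, U) = -2*(N + 3)*(U + U) = -2*(3 + N)*2*U = -4*U*(3 + N))
A(O) = 2*O² + 60*O (A(O) = (O² + (-4*(-5)*(3 + 0))*O) + O*O = (O² + (-4*(-5)*3)*O) + O² = (O² + 60*O) + O² = 2*O² + 60*O)
A(Q) - 1*218 = 2*(-17)*(30 - 17) - 1*218 = 2*(-17)*13 - 218 = -442 - 218 = -660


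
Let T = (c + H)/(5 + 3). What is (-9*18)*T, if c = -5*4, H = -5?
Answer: 2025/4 ≈ 506.25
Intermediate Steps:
c = -20
T = -25/8 (T = (-20 - 5)/(5 + 3) = -25/8 ≈ -3.1250)
(-9*18)*T = -9*18*(-25/8) = -162*(-25/8) = 2025/4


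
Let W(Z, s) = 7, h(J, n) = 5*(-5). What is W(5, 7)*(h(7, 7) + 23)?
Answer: -14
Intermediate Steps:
h(J, n) = -25
W(5, 7)*(h(7, 7) + 23) = 7*(-25 + 23) = 7*(-2) = -14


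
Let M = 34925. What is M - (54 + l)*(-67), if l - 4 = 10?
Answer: 39481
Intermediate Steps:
l = 14 (l = 4 + 10 = 14)
M - (54 + l)*(-67) = 34925 - (54 + 14)*(-67) = 34925 - 68*(-67) = 34925 - 1*(-4556) = 34925 + 4556 = 39481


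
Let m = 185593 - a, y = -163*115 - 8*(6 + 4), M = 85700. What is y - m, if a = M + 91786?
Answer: -26932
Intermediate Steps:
a = 177486 (a = 85700 + 91786 = 177486)
y = -18825 (y = -18745 - 8*10 = -18745 - 80 = -18825)
m = 8107 (m = 185593 - 1*177486 = 185593 - 177486 = 8107)
y - m = -18825 - 1*8107 = -18825 - 8107 = -26932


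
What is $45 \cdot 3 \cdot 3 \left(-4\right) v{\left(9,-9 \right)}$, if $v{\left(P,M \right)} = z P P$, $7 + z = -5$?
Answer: $1574640$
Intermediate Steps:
$z = -12$ ($z = -7 - 5 = -12$)
$v{\left(P,M \right)} = - 12 P^{2}$ ($v{\left(P,M \right)} = - 12 P P = - 12 P^{2}$)
$45 \cdot 3 \cdot 3 \left(-4\right) v{\left(9,-9 \right)} = 45 \cdot 3 \cdot 3 \left(-4\right) \left(- 12 \cdot 9^{2}\right) = 45 \cdot 9 \left(-4\right) \left(\left(-12\right) 81\right) = 45 \left(-36\right) \left(-972\right) = \left(-1620\right) \left(-972\right) = 1574640$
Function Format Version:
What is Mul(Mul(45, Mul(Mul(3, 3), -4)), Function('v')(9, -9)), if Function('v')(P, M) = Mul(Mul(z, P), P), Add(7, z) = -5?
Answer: 1574640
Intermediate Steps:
z = -12 (z = Add(-7, -5) = -12)
Function('v')(P, M) = Mul(-12, Pow(P, 2)) (Function('v')(P, M) = Mul(Mul(-12, P), P) = Mul(-12, Pow(P, 2)))
Mul(Mul(45, Mul(Mul(3, 3), -4)), Function('v')(9, -9)) = Mul(Mul(45, Mul(Mul(3, 3), -4)), Mul(-12, Pow(9, 2))) = Mul(Mul(45, Mul(9, -4)), Mul(-12, 81)) = Mul(Mul(45, -36), -972) = Mul(-1620, -972) = 1574640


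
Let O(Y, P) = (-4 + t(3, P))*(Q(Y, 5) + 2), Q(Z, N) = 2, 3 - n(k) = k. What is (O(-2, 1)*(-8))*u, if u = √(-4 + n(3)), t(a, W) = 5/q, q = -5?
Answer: 320*I ≈ 320.0*I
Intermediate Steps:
n(k) = 3 - k
t(a, W) = -1 (t(a, W) = 5/(-5) = 5*(-⅕) = -1)
u = 2*I (u = √(-4 + (3 - 1*3)) = √(-4 + (3 - 3)) = √(-4 + 0) = √(-4) = 2*I ≈ 2.0*I)
O(Y, P) = -20 (O(Y, P) = (-4 - 1)*(2 + 2) = -5*4 = -20)
(O(-2, 1)*(-8))*u = (-20*(-8))*(2*I) = 160*(2*I) = 320*I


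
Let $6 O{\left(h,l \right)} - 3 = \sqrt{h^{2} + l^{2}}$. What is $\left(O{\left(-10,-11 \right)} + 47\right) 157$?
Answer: $\frac{14915}{2} + \frac{157 \sqrt{221}}{6} \approx 7846.5$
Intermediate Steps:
$O{\left(h,l \right)} = \frac{1}{2} + \frac{\sqrt{h^{2} + l^{2}}}{6}$
$\left(O{\left(-10,-11 \right)} + 47\right) 157 = \left(\left(\frac{1}{2} + \frac{\sqrt{\left(-10\right)^{2} + \left(-11\right)^{2}}}{6}\right) + 47\right) 157 = \left(\left(\frac{1}{2} + \frac{\sqrt{100 + 121}}{6}\right) + 47\right) 157 = \left(\left(\frac{1}{2} + \frac{\sqrt{221}}{6}\right) + 47\right) 157 = \left(\frac{95}{2} + \frac{\sqrt{221}}{6}\right) 157 = \frac{14915}{2} + \frac{157 \sqrt{221}}{6}$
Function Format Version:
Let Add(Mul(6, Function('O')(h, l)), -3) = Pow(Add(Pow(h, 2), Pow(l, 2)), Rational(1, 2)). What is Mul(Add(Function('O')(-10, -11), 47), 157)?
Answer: Add(Rational(14915, 2), Mul(Rational(157, 6), Pow(221, Rational(1, 2)))) ≈ 7846.5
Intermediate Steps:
Function('O')(h, l) = Add(Rational(1, 2), Mul(Rational(1, 6), Pow(Add(Pow(h, 2), Pow(l, 2)), Rational(1, 2))))
Mul(Add(Function('O')(-10, -11), 47), 157) = Mul(Add(Add(Rational(1, 2), Mul(Rational(1, 6), Pow(Add(Pow(-10, 2), Pow(-11, 2)), Rational(1, 2)))), 47), 157) = Mul(Add(Add(Rational(1, 2), Mul(Rational(1, 6), Pow(Add(100, 121), Rational(1, 2)))), 47), 157) = Mul(Add(Add(Rational(1, 2), Mul(Rational(1, 6), Pow(221, Rational(1, 2)))), 47), 157) = Mul(Add(Rational(95, 2), Mul(Rational(1, 6), Pow(221, Rational(1, 2)))), 157) = Add(Rational(14915, 2), Mul(Rational(157, 6), Pow(221, Rational(1, 2))))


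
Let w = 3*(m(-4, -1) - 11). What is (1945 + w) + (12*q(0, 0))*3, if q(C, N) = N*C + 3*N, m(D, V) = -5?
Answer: 1897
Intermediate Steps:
q(C, N) = 3*N + C*N (q(C, N) = C*N + 3*N = 3*N + C*N)
w = -48 (w = 3*(-5 - 11) = 3*(-16) = -48)
(1945 + w) + (12*q(0, 0))*3 = (1945 - 48) + (12*(0*(3 + 0)))*3 = 1897 + (12*(0*3))*3 = 1897 + (12*0)*3 = 1897 + 0*3 = 1897 + 0 = 1897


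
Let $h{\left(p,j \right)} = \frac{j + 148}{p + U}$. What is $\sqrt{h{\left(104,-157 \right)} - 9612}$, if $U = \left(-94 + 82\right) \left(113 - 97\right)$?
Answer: $\frac{3 i \sqrt{2067626}}{44} \approx 98.04 i$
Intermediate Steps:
$U = -192$ ($U = \left(-12\right) 16 = -192$)
$h{\left(p,j \right)} = \frac{148 + j}{-192 + p}$ ($h{\left(p,j \right)} = \frac{j + 148}{p - 192} = \frac{148 + j}{-192 + p}$)
$\sqrt{h{\left(104,-157 \right)} - 9612} = \sqrt{\frac{148 - 157}{-192 + 104} - 9612} = \sqrt{\frac{1}{-88} \left(-9\right) - 9612} = \sqrt{\left(- \frac{1}{88}\right) \left(-9\right) - 9612} = \sqrt{\frac{9}{88} - 9612} = \sqrt{- \frac{845847}{88}} = \frac{3 i \sqrt{2067626}}{44}$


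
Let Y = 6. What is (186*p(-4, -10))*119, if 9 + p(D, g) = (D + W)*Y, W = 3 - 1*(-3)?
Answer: 66402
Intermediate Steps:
W = 6 (W = 3 + 3 = 6)
p(D, g) = 27 + 6*D (p(D, g) = -9 + (D + 6)*6 = -9 + (6 + D)*6 = -9 + (36 + 6*D) = 27 + 6*D)
(186*p(-4, -10))*119 = (186*(27 + 6*(-4)))*119 = (186*(27 - 24))*119 = (186*3)*119 = 558*119 = 66402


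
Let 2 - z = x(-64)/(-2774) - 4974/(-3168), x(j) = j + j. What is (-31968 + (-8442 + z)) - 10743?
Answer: -37460902351/732336 ≈ -51153.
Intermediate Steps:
x(j) = 2*j
z = 281057/732336 (z = 2 - ((2*(-64))/(-2774) - 4974/(-3168)) = 2 - (-128*(-1/2774) - 4974*(-1/3168)) = 2 - (64/1387 + 829/528) = 2 - 1*1183615/732336 = 2 - 1183615/732336 = 281057/732336 ≈ 0.38378)
(-31968 + (-8442 + z)) - 10743 = (-31968 + (-8442 + 281057/732336)) - 10743 = (-31968 - 6182099455/732336) - 10743 = -29593416703/732336 - 10743 = -37460902351/732336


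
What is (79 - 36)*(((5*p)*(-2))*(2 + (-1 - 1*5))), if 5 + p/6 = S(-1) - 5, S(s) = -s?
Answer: -92880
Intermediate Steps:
p = -54 (p = -30 + 6*(-1*(-1) - 5) = -30 + 6*(1 - 5) = -30 + 6*(-4) = -30 - 24 = -54)
(79 - 36)*(((5*p)*(-2))*(2 + (-1 - 1*5))) = (79 - 36)*(((5*(-54))*(-2))*(2 + (-1 - 1*5))) = 43*((-270*(-2))*(2 + (-1 - 5))) = 43*(540*(2 - 6)) = 43*(540*(-4)) = 43*(-2160) = -92880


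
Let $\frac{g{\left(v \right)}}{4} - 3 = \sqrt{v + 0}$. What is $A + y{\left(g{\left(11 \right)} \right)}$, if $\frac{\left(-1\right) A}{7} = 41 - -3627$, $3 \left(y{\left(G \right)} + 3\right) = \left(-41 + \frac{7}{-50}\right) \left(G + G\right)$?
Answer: $- \frac{650203}{25} - \frac{8228 \sqrt{11}}{75} \approx -26372.0$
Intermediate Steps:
$g{\left(v \right)} = 12 + 4 \sqrt{v}$ ($g{\left(v \right)} = 12 + 4 \sqrt{v + 0} = 12 + 4 \sqrt{v}$)
$y{\left(G \right)} = -3 - \frac{2057 G}{75}$ ($y{\left(G \right)} = -3 + \frac{\left(-41 + \frac{7}{-50}\right) \left(G + G\right)}{3} = -3 + \frac{\left(-41 + 7 \left(- \frac{1}{50}\right)\right) 2 G}{3} = -3 + \frac{\left(-41 - \frac{7}{50}\right) 2 G}{3} = -3 + \frac{\left(- \frac{2057}{50}\right) 2 G}{3} = -3 + \frac{\left(- \frac{2057}{25}\right) G}{3} = -3 - \frac{2057 G}{75}$)
$A = -25676$ ($A = - 7 \left(41 - -3627\right) = - 7 \left(41 + 3627\right) = \left(-7\right) 3668 = -25676$)
$A + y{\left(g{\left(11 \right)} \right)} = -25676 - \left(3 + \frac{2057 \left(12 + 4 \sqrt{11}\right)}{75}\right) = -25676 - \left(\frac{8303}{25} + \frac{8228 \sqrt{11}}{75}\right) = - \frac{650203}{25} - \frac{8228 \sqrt{11}}{75}$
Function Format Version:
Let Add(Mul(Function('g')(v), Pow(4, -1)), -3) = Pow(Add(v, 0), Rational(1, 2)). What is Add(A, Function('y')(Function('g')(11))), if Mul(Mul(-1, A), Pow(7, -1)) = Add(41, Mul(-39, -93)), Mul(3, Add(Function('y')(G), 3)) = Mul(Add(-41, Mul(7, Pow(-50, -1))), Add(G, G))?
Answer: Add(Rational(-650203, 25), Mul(Rational(-8228, 75), Pow(11, Rational(1, 2)))) ≈ -26372.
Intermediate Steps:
Function('g')(v) = Add(12, Mul(4, Pow(v, Rational(1, 2)))) (Function('g')(v) = Add(12, Mul(4, Pow(Add(v, 0), Rational(1, 2)))) = Add(12, Mul(4, Pow(v, Rational(1, 2)))))
Function('y')(G) = Add(-3, Mul(Rational(-2057, 75), G)) (Function('y')(G) = Add(-3, Mul(Rational(1, 3), Mul(Add(-41, Mul(7, Pow(-50, -1))), Add(G, G)))) = Add(-3, Mul(Rational(1, 3), Mul(Add(-41, Mul(7, Rational(-1, 50))), Mul(2, G)))) = Add(-3, Mul(Rational(1, 3), Mul(Add(-41, Rational(-7, 50)), Mul(2, G)))) = Add(-3, Mul(Rational(1, 3), Mul(Rational(-2057, 50), Mul(2, G)))) = Add(-3, Mul(Rational(1, 3), Mul(Rational(-2057, 25), G))) = Add(-3, Mul(Rational(-2057, 75), G)))
A = -25676 (A = Mul(-7, Add(41, Mul(-39, -93))) = Mul(-7, Add(41, 3627)) = Mul(-7, 3668) = -25676)
Add(A, Function('y')(Function('g')(11))) = Add(-25676, Add(-3, Mul(Rational(-2057, 75), Add(12, Mul(4, Pow(11, Rational(1, 2))))))) = Add(-25676, Add(-3, Add(Rational(-8228, 25), Mul(Rational(-8228, 75), Pow(11, Rational(1, 2)))))) = Add(-25676, Add(Rational(-8303, 25), Mul(Rational(-8228, 75), Pow(11, Rational(1, 2))))) = Add(Rational(-650203, 25), Mul(Rational(-8228, 75), Pow(11, Rational(1, 2))))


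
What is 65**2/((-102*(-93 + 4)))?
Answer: 4225/9078 ≈ 0.46541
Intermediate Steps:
65**2/((-102*(-93 + 4))) = 4225/((-102*(-89))) = 4225/9078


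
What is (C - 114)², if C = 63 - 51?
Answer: 10404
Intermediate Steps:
C = 12
(C - 114)² = (12 - 114)² = (-102)² = 10404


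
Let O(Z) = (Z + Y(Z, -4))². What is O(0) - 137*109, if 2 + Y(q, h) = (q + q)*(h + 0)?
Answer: -14929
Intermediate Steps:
Y(q, h) = -2 + 2*h*q (Y(q, h) = -2 + (q + q)*(h + 0) = -2 + (2*q)*h = -2 + 2*h*q)
O(Z) = (-2 - 7*Z)² (O(Z) = (Z + (-2 + 2*(-4)*Z))² = (Z + (-2 - 8*Z))² = (-2 - 7*Z)²)
O(0) - 137*109 = (2 + 7*0)² - 137*109 = (2 + 0)² - 14933 = 2² - 14933 = 4 - 14933 = -14929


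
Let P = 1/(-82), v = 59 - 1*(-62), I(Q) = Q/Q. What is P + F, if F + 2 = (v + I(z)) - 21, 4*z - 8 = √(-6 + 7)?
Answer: 8117/82 ≈ 98.988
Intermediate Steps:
z = 9/4 (z = 2 + √(-6 + 7)/4 = 2 + √1/4 = 2 + (¼)*1 = 2 + ¼ = 9/4 ≈ 2.2500)
I(Q) = 1
v = 121 (v = 59 + 62 = 121)
P = -1/82 ≈ -0.012195
F = 99 (F = -2 + ((121 + 1) - 21) = -2 + (122 - 21) = -2 + 101 = 99)
P + F = -1/82 + 99 = 8117/82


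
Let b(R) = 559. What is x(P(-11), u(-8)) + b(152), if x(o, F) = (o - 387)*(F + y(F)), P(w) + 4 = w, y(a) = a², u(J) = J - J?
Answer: 559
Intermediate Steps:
u(J) = 0
P(w) = -4 + w
x(o, F) = (-387 + o)*(F + F²) (x(o, F) = (o - 387)*(F + F²) = (-387 + o)*(F + F²))
x(P(-11), u(-8)) + b(152) = 0*(-387 + (-4 - 11) - 387*0 + 0*(-4 - 11)) + 559 = 0*(-387 - 15 + 0 + 0*(-15)) + 559 = 0*(-387 - 15 + 0 + 0) + 559 = 0*(-402) + 559 = 0 + 559 = 559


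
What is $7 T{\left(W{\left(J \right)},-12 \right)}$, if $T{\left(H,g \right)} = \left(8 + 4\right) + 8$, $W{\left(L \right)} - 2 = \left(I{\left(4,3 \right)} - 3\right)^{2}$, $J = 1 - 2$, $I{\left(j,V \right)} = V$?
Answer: $140$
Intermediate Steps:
$J = -1$ ($J = 1 - 2 = -1$)
$W{\left(L \right)} = 2$ ($W{\left(L \right)} = 2 + \left(3 - 3\right)^{2} = 2 + 0^{2} = 2 + 0 = 2$)
$T{\left(H,g \right)} = 20$ ($T{\left(H,g \right)} = 12 + 8 = 20$)
$7 T{\left(W{\left(J \right)},-12 \right)} = 7 \cdot 20 = 140$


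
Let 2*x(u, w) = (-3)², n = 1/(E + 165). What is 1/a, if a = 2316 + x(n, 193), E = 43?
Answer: 2/4641 ≈ 0.00043094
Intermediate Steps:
n = 1/208 (n = 1/(43 + 165) = 1/208 ≈ 0.0048077)
x(u, w) = 9/2 (x(u, w) = (½)*(-3)² = (½)*9 = 9/2)
a = 4641/2 (a = 2316 + 9/2 = 4641/2 ≈ 2320.5)
1/a = 1/(4641/2) = 2/4641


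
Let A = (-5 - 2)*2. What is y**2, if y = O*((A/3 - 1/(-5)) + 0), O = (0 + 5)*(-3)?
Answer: 4489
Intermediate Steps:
A = -14 (A = -7*2 = -14)
O = -15 (O = 5*(-3) = -15)
y = 67 (y = -15*((-14/3 - 1/(-5)) + 0) = -15*((-14*1/3 - 1*(-1/5)) + 0) = -15*((-14/3 + 1/5) + 0) = -15*(-67/15 + 0) = -15*(-67/15) = 67)
y**2 = 67**2 = 4489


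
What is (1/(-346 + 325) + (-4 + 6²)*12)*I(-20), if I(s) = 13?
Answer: 104819/21 ≈ 4991.4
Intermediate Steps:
(1/(-346 + 325) + (-4 + 6²)*12)*I(-20) = (1/(-346 + 325) + (-4 + 6²)*12)*13 = (1/(-21) + (-4 + 36)*12)*13 = (-1/21 + 32*12)*13 = (-1/21 + 384)*13 = (8063/21)*13 = 104819/21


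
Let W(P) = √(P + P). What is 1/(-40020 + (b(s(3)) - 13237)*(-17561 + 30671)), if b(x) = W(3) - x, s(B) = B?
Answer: -125809/21842507436510 - 19*√6/43685014873020 ≈ -5.7609e-9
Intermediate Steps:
W(P) = √2*√P (W(P) = √(2*P) = √2*√P)
b(x) = √6 - x (b(x) = √2*√3 - x = √6 - x)
1/(-40020 + (b(s(3)) - 13237)*(-17561 + 30671)) = 1/(-40020 + ((√6 - 1*3) - 13237)*(-17561 + 30671)) = 1/(-40020 + ((√6 - 3) - 13237)*13110) = 1/(-40020 + ((-3 + √6) - 13237)*13110) = 1/(-40020 + (-13240 + √6)*13110) = 1/(-40020 + (-173576400 + 13110*√6)) = 1/(-173616420 + 13110*√6)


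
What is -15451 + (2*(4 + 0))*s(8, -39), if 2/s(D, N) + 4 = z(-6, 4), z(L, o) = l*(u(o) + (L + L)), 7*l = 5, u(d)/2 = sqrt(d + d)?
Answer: -479025/31 - 10*sqrt(2)/31 ≈ -15453.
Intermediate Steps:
u(d) = 2*sqrt(2)*sqrt(d) (u(d) = 2*sqrt(d + d) = 2*sqrt(2*d) = 2*(sqrt(2)*sqrt(d)) = 2*sqrt(2)*sqrt(d))
l = 5/7 (l = (1/7)*5 = 5/7 ≈ 0.71429)
z(L, o) = 10*L/7 + 10*sqrt(2)*sqrt(o)/7 (z(L, o) = 5*(2*sqrt(2)*sqrt(o) + (L + L))/7 = 5*(2*sqrt(2)*sqrt(o) + 2*L)/7 = 5*(2*L + 2*sqrt(2)*sqrt(o))/7 = 10*L/7 + 10*sqrt(2)*sqrt(o)/7)
s(D, N) = 2/(-88/7 + 20*sqrt(2)/7) (s(D, N) = 2/(-4 + ((10/7)*(-6) + 10*sqrt(2)*sqrt(4)/7)) = 2/(-4 + (-60/7 + (10/7)*sqrt(2)*2)) = 2/(-4 + (-60/7 + 20*sqrt(2)/7)) = 2/(-88/7 + 20*sqrt(2)/7))
-15451 + (2*(4 + 0))*s(8, -39) = -15451 + (2*(4 + 0))*(-11/62 - 5*sqrt(2)/124) = -15451 + (2*4)*(-11/62 - 5*sqrt(2)/124) = -15451 + 8*(-11/62 - 5*sqrt(2)/124) = -15451 + (-44/31 - 10*sqrt(2)/31) = -479025/31 - 10*sqrt(2)/31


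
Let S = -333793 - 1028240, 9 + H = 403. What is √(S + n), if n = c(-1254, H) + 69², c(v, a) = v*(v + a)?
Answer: 4*I*√17427 ≈ 528.05*I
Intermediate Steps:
H = 394 (H = -9 + 403 = 394)
c(v, a) = v*(a + v)
S = -1362033
n = 1083201 (n = -1254*(394 - 1254) + 69² = -1254*(-860) + 4761 = 1078440 + 4761 = 1083201)
√(S + n) = √(-1362033 + 1083201) = √(-278832) = 4*I*√17427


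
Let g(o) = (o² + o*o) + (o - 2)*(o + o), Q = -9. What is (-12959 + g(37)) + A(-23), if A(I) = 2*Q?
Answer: -7649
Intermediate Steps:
A(I) = -18 (A(I) = 2*(-9) = -18)
g(o) = 2*o² + 2*o*(-2 + o) (g(o) = (o² + o²) + (-2 + o)*(2*o) = 2*o² + 2*o*(-2 + o))
(-12959 + g(37)) + A(-23) = (-12959 + 4*37*(-1 + 37)) - 18 = (-12959 + 4*37*36) - 18 = (-12959 + 5328) - 18 = -7631 - 18 = -7649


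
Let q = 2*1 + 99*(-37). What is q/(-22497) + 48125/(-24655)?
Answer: -198481234/110932707 ≈ -1.7892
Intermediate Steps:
q = -3661 (q = 2 - 3663 = -3661)
q/(-22497) + 48125/(-24655) = -3661/(-22497) + 48125/(-24655) = -3661*(-1/22497) + 48125*(-1/24655) = 3661/22497 - 9625/4931 = -198481234/110932707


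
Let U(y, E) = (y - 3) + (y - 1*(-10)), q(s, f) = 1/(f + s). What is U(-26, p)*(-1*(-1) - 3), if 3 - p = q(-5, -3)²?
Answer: 90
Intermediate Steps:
p = 191/64 (p = 3 - (1/(-3 - 5))² = 3 - (1/(-8))² = 3 - (-⅛)² = 3 - 1*1/64 = 3 - 1/64 = 191/64 ≈ 2.9844)
U(y, E) = 7 + 2*y (U(y, E) = (-3 + y) + (y + 10) = (-3 + y) + (10 + y) = 7 + 2*y)
U(-26, p)*(-1*(-1) - 3) = (7 + 2*(-26))*(-1*(-1) - 3) = (7 - 52)*(1 - 3) = -45*(-2) = 90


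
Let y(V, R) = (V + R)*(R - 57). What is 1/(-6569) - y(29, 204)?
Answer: -224994820/6569 ≈ -34251.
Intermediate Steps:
y(V, R) = (-57 + R)*(R + V) (y(V, R) = (R + V)*(-57 + R) = (-57 + R)*(R + V))
1/(-6569) - y(29, 204) = 1/(-6569) - (204² - 57*204 - 57*29 + 204*29) = -1/6569 - (41616 - 11628 - 1653 + 5916) = -1/6569 - 1*34251 = -1/6569 - 34251 = -224994820/6569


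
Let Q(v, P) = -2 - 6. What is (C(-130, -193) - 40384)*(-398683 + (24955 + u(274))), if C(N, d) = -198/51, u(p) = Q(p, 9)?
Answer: 256604895184/17 ≈ 1.5094e+10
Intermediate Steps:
Q(v, P) = -8
u(p) = -8
C(N, d) = -66/17 (C(N, d) = -198*1/51 = -66/17)
(C(-130, -193) - 40384)*(-398683 + (24955 + u(274))) = (-66/17 - 40384)*(-398683 + (24955 - 8)) = -686594*(-398683 + 24947)/17 = -686594/17*(-373736) = 256604895184/17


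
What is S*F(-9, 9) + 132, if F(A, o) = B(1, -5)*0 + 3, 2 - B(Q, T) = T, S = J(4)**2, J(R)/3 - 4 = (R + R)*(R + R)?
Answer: 124980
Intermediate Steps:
J(R) = 12 + 12*R**2 (J(R) = 12 + 3*((R + R)*(R + R)) = 12 + 3*((2*R)*(2*R)) = 12 + 3*(4*R**2) = 12 + 12*R**2)
S = 41616 (S = (12 + 12*4**2)**2 = (12 + 12*16)**2 = (12 + 192)**2 = 204**2 = 41616)
B(Q, T) = 2 - T
F(A, o) = 3 (F(A, o) = (2 - 1*(-5))*0 + 3 = (2 + 5)*0 + 3 = 7*0 + 3 = 0 + 3 = 3)
S*F(-9, 9) + 132 = 41616*3 + 132 = 124848 + 132 = 124980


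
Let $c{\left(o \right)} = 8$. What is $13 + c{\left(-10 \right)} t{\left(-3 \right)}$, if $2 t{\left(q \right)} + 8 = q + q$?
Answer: $-43$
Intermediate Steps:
$t{\left(q \right)} = -4 + q$ ($t{\left(q \right)} = -4 + \frac{q + q}{2} = -4 + \frac{2 q}{2} = -4 + q$)
$13 + c{\left(-10 \right)} t{\left(-3 \right)} = 13 + 8 \left(-4 - 3\right) = 13 + 8 \left(-7\right) = 13 - 56 = -43$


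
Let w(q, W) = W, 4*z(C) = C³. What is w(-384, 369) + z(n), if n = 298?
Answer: 6616267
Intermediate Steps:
z(C) = C³/4
w(-384, 369) + z(n) = 369 + (¼)*298³ = 369 + (¼)*26463592 = 369 + 6615898 = 6616267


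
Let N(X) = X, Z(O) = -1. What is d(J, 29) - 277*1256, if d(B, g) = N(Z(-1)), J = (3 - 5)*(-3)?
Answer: -347913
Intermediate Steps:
J = 6 (J = -2*(-3) = 6)
d(B, g) = -1
d(J, 29) - 277*1256 = -1 - 277*1256 = -1 - 347912 = -347913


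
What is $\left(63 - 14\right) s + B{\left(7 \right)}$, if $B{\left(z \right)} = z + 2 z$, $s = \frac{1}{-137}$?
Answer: $\frac{2828}{137} \approx 20.642$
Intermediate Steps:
$s = - \frac{1}{137} \approx -0.0072993$
$B{\left(z \right)} = 3 z$
$\left(63 - 14\right) s + B{\left(7 \right)} = \left(63 - 14\right) \left(- \frac{1}{137}\right) + 3 \cdot 7 = 49 \left(- \frac{1}{137}\right) + 21 = - \frac{49}{137} + 21 = \frac{2828}{137}$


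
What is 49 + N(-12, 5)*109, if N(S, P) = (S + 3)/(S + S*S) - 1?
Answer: -2967/44 ≈ -67.432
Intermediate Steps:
N(S, P) = -1 + (3 + S)/(S + S²) (N(S, P) = (3 + S)/(S + S²) - 1 = -1 + (3 + S)/(S + S²))
49 + N(-12, 5)*109 = 49 + ((3 - 1*(-12)²)/((-12)*(1 - 12)))*109 = 49 - 1/12*(3 - 1*144)/(-11)*109 = 49 - 1/12*(-1/11)*(3 - 144)*109 = 49 - 1/12*(-1/11)*(-141)*109 = 49 - 47/44*109 = 49 - 5123/44 = -2967/44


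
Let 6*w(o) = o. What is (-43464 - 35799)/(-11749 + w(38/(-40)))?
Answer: 9511560/1409899 ≈ 6.7463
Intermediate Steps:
w(o) = o/6
(-43464 - 35799)/(-11749 + w(38/(-40))) = (-43464 - 35799)/(-11749 + (38/(-40))/6) = -79263/(-11749 + (38*(-1/40))/6) = -79263/(-11749 + (⅙)*(-19/20)) = -79263/(-11749 - 19/120) = -79263/(-1409899/120) = -79263*(-120/1409899) = 9511560/1409899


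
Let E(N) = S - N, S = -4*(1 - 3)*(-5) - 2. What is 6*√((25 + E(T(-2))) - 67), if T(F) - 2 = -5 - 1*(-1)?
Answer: 6*I*√82 ≈ 54.332*I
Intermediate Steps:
T(F) = -2 (T(F) = 2 + (-5 - 1*(-1)) = 2 + (-5 + 1) = 2 - 4 = -2)
S = -42 (S = -4*(-2)*(-5) - 2 = 8*(-5) - 2 = -40 - 2 = -42)
E(N) = -42 - N
6*√((25 + E(T(-2))) - 67) = 6*√((25 + (-42 - 1*(-2))) - 67) = 6*√((25 + (-42 + 2)) - 67) = 6*√((25 - 40) - 67) = 6*√(-15 - 67) = 6*√(-82) = 6*(I*√82) = 6*I*√82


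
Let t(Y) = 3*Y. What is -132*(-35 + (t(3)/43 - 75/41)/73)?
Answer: 594966372/128699 ≈ 4622.9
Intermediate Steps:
-132*(-35 + (t(3)/43 - 75/41)/73) = -132*(-35 + ((3*3)/43 - 75/41)/73) = -132*(-35 + (9*(1/43) - 75*1/41)*(1/73)) = -132*(-35 + (9/43 - 75/41)*(1/73)) = -132*(-35 - 2856/1763*1/73) = -132*(-35 - 2856/128699) = -132*(-4507321/128699) = 594966372/128699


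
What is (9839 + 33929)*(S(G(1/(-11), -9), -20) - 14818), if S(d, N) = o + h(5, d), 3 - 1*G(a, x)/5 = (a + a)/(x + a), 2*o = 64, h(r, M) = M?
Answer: -3232507524/5 ≈ -6.4650e+8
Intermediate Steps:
o = 32 (o = (½)*64 = 32)
G(a, x) = 15 - 10*a/(a + x) (G(a, x) = 15 - 5*(a + a)/(x + a) = 15 - 5*2*a/(a + x) = 15 - 10*a/(a + x))
S(d, N) = 32 + d
(9839 + 33929)*(S(G(1/(-11), -9), -20) - 14818) = (9839 + 33929)*((32 + 5*(1/(-11) + 3*(-9))/(1/(-11) - 9)) - 14818) = 43768*((32 + 5*(-1/11 - 27)/(-1/11 - 9)) - 14818) = 43768*((32 + 5*(-298/11)/(-100/11)) - 14818) = 43768*((32 + 5*(-11/100)*(-298/11)) - 14818) = 43768*((32 + 149/10) - 14818) = 43768*(469/10 - 14818) = 43768*(-147711/10) = -3232507524/5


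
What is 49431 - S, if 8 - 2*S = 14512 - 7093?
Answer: 106273/2 ≈ 53137.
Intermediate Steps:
S = -7411/2 (S = 4 - (14512 - 7093)/2 = 4 - ½*7419 = 4 - 7419/2 = -7411/2 ≈ -3705.5)
49431 - S = 49431 - 1*(-7411/2) = 49431 + 7411/2 = 106273/2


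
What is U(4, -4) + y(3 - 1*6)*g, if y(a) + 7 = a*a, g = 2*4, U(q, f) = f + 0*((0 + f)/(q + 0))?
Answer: 12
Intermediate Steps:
U(q, f) = f (U(q, f) = f + 0*(f/q) = f + 0 = f)
g = 8
y(a) = -7 + a**2 (y(a) = -7 + a*a = -7 + a**2)
U(4, -4) + y(3 - 1*6)*g = -4 + (-7 + (3 - 1*6)**2)*8 = -4 + (-7 + (3 - 6)**2)*8 = -4 + (-7 + (-3)**2)*8 = -4 + (-7 + 9)*8 = -4 + 2*8 = -4 + 16 = 12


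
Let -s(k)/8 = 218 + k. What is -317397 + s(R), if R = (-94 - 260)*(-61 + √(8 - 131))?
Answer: -491893 + 2832*I*√123 ≈ -4.9189e+5 + 31408.0*I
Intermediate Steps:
R = 21594 - 354*I*√123 (R = -354*(-61 + √(-123)) = -354*(-61 + I*√123) = 21594 - 354*I*√123 ≈ 21594.0 - 3926.1*I)
s(k) = -1744 - 8*k (s(k) = -8*(218 + k) = -1744 - 8*k)
-317397 + s(R) = -317397 + (-1744 - 8*(21594 - 354*I*√123)) = -317397 + (-1744 + (-172752 + 2832*I*√123)) = -317397 + (-174496 + 2832*I*√123) = -491893 + 2832*I*√123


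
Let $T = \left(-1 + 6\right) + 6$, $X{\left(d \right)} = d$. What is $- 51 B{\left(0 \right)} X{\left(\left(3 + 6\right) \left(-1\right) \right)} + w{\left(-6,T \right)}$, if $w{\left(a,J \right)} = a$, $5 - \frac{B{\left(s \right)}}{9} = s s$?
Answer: $20649$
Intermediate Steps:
$B{\left(s \right)} = 45 - 9 s^{2}$ ($B{\left(s \right)} = 45 - 9 s s = 45 - 9 s^{2}$)
$T = 11$ ($T = 5 + 6 = 11$)
$- 51 B{\left(0 \right)} X{\left(\left(3 + 6\right) \left(-1\right) \right)} + w{\left(-6,T \right)} = - 51 \left(45 - 9 \cdot 0^{2}\right) \left(3 + 6\right) \left(-1\right) - 6 = - 51 \left(45 - 0\right) 9 \left(-1\right) - 6 = - 51 \left(45 + 0\right) \left(-9\right) - 6 = - 51 \cdot 45 \left(-9\right) - 6 = \left(-51\right) \left(-405\right) - 6 = 20655 - 6 = 20649$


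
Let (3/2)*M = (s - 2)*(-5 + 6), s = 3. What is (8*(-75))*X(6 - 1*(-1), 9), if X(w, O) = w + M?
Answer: -4600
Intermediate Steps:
M = ⅔ (M = 2*((3 - 2)*(-5 + 6))/3 = 2*(1*1)/3 = (⅔)*1 = ⅔ ≈ 0.66667)
X(w, O) = ⅔ + w (X(w, O) = w + ⅔ = ⅔ + w)
(8*(-75))*X(6 - 1*(-1), 9) = (8*(-75))*(⅔ + (6 - 1*(-1))) = -600*(⅔ + (6 + 1)) = -600*(⅔ + 7) = -600*23/3 = -4600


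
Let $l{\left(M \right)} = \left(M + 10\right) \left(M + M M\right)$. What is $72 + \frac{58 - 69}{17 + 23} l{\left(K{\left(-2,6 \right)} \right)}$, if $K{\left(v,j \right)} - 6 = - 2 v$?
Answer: $-533$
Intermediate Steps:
$K{\left(v,j \right)} = 6 - 2 v$
$l{\left(M \right)} = \left(10 + M\right) \left(M + M^{2}\right)$
$72 + \frac{58 - 69}{17 + 23} l{\left(K{\left(-2,6 \right)} \right)} = 72 + \frac{58 - 69}{17 + 23} \left(6 - -4\right) \left(10 + \left(6 - -4\right)^{2} + 11 \left(6 - -4\right)\right) = 72 + - \frac{11}{40} \left(6 + 4\right) \left(10 + \left(6 + 4\right)^{2} + 11 \left(6 + 4\right)\right) = 72 + \left(-11\right) \frac{1}{40} \cdot 10 \left(10 + 10^{2} + 11 \cdot 10\right) = 72 - \frac{11 \cdot 10 \left(10 + 100 + 110\right)}{40} = 72 - \frac{11 \cdot 10 \cdot 220}{40} = 72 - 605 = -533$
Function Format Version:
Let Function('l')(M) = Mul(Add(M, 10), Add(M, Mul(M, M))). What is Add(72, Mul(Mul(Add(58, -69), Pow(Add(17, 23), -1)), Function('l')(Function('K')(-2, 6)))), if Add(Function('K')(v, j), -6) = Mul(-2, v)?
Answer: -533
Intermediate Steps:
Function('K')(v, j) = Add(6, Mul(-2, v))
Function('l')(M) = Mul(Add(10, M), Add(M, Pow(M, 2)))
Add(72, Mul(Mul(Add(58, -69), Pow(Add(17, 23), -1)), Function('l')(Function('K')(-2, 6)))) = Add(72, Mul(Mul(Add(58, -69), Pow(Add(17, 23), -1)), Mul(Add(6, Mul(-2, -2)), Add(10, Pow(Add(6, Mul(-2, -2)), 2), Mul(11, Add(6, Mul(-2, -2))))))) = Add(72, Mul(Mul(-11, Pow(40, -1)), Mul(Add(6, 4), Add(10, Pow(Add(6, 4), 2), Mul(11, Add(6, 4)))))) = Add(72, Mul(Mul(-11, Rational(1, 40)), Mul(10, Add(10, Pow(10, 2), Mul(11, 10))))) = Add(72, Mul(Rational(-11, 40), Mul(10, Add(10, 100, 110)))) = Add(72, Mul(Rational(-11, 40), Mul(10, 220))) = Add(72, Mul(Rational(-11, 40), 2200)) = Add(72, -605) = -533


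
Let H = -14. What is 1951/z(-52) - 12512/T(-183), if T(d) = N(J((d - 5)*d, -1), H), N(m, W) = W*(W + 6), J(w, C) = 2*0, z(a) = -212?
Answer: -179441/1484 ≈ -120.92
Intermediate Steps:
J(w, C) = 0
N(m, W) = W*(6 + W)
T(d) = 112 (T(d) = -14*(6 - 14) = -14*(-8) = 112)
1951/z(-52) - 12512/T(-183) = 1951/(-212) - 12512/112 = 1951*(-1/212) - 12512*1/112 = -1951/212 - 782/7 = -179441/1484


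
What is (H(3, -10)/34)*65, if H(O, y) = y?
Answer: -325/17 ≈ -19.118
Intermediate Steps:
(H(3, -10)/34)*65 = -10/34*65 = -10*1/34*65 = -5/17*65 = -325/17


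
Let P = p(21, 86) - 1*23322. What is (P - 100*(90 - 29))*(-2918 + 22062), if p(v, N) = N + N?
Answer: -559962000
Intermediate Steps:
p(v, N) = 2*N
P = -23150 (P = 2*86 - 1*23322 = 172 - 23322 = -23150)
(P - 100*(90 - 29))*(-2918 + 22062) = (-23150 - 100*(90 - 29))*(-2918 + 22062) = (-23150 - 100*61)*19144 = (-23150 - 6100)*19144 = -29250*19144 = -559962000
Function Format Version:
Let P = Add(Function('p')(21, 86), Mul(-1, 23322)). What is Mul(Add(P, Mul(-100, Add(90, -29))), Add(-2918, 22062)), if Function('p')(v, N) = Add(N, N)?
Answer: -559962000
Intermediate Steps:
Function('p')(v, N) = Mul(2, N)
P = -23150 (P = Add(Mul(2, 86), Mul(-1, 23322)) = Add(172, -23322) = -23150)
Mul(Add(P, Mul(-100, Add(90, -29))), Add(-2918, 22062)) = Mul(Add(-23150, Mul(-100, Add(90, -29))), Add(-2918, 22062)) = Mul(Add(-23150, Mul(-100, 61)), 19144) = Mul(Add(-23150, -6100), 19144) = Mul(-29250, 19144) = -559962000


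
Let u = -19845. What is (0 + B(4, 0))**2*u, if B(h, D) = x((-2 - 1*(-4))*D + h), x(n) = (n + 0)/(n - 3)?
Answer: -317520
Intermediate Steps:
x(n) = n/(-3 + n)
B(h, D) = (h + 2*D)/(-3 + h + 2*D) (B(h, D) = ((-2 - 1*(-4))*D + h)/(-3 + ((-2 - 1*(-4))*D + h)) = ((-2 + 4)*D + h)/(-3 + ((-2 + 4)*D + h)) = (2*D + h)/(-3 + (2*D + h)) = (h + 2*D)/(-3 + (h + 2*D)) = (h + 2*D)/(-3 + h + 2*D))
(0 + B(4, 0))**2*u = (0 + (4 + 2*0)/(-3 + 4 + 2*0))**2*(-19845) = (0 + (4 + 0)/(-3 + 4 + 0))**2*(-19845) = (0 + 4/1)**2*(-19845) = (0 + 1*4)**2*(-19845) = (0 + 4)**2*(-19845) = 4**2*(-19845) = 16*(-19845) = -317520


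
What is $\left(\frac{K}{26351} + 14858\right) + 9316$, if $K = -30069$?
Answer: $\frac{48998385}{2027} \approx 24173.0$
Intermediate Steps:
$\left(\frac{K}{26351} + 14858\right) + 9316 = \left(- \frac{30069}{26351} + 14858\right) + 9316 = \left(\left(-30069\right) \frac{1}{26351} + 14858\right) + 9316 = \left(- \frac{2313}{2027} + 14858\right) + 9316 = \frac{30114853}{2027} + 9316 = \frac{48998385}{2027}$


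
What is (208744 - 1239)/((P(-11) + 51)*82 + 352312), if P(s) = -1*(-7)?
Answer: 207505/357068 ≈ 0.58114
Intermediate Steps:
P(s) = 7
(208744 - 1239)/((P(-11) + 51)*82 + 352312) = (208744 - 1239)/((7 + 51)*82 + 352312) = 207505/(58*82 + 352312) = 207505/(4756 + 352312) = 207505/357068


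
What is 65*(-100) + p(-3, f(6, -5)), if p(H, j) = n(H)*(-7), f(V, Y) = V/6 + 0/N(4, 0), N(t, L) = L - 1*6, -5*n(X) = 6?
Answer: -32458/5 ≈ -6491.6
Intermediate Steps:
n(X) = -6/5 (n(X) = -⅕*6 = -6/5)
N(t, L) = -6 + L (N(t, L) = L - 6 = -6 + L)
f(V, Y) = V/6 (f(V, Y) = V/6 + 0/(-6 + 0) = V*(⅙) + 0/(-6) = V/6 + 0*(-⅙) = V/6 + 0 = V/6)
p(H, j) = 42/5 (p(H, j) = -6/5*(-7) = 42/5)
65*(-100) + p(-3, f(6, -5)) = 65*(-100) + 42/5 = -6500 + 42/5 = -32458/5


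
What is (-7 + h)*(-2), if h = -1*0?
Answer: 14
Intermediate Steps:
h = 0
(-7 + h)*(-2) = (-7 + 0)*(-2) = -7*(-2) = 14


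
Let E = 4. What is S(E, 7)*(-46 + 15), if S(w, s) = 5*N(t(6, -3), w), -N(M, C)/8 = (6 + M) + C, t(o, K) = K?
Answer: 8680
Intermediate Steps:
N(M, C) = -48 - 8*C - 8*M (N(M, C) = -8*((6 + M) + C) = -8*(6 + C + M) = -48 - 8*C - 8*M)
S(w, s) = -120 - 40*w (S(w, s) = 5*(-48 - 8*w - 8*(-3)) = 5*(-48 - 8*w + 24) = 5*(-24 - 8*w) = -120 - 40*w)
S(E, 7)*(-46 + 15) = (-120 - 40*4)*(-46 + 15) = (-120 - 160)*(-31) = -280*(-31) = 8680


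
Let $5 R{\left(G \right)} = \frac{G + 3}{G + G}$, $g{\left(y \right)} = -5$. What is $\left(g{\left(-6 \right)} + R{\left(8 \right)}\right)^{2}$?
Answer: $\frac{151321}{6400} \approx 23.644$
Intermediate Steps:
$R{\left(G \right)} = \frac{3 + G}{10 G}$ ($R{\left(G \right)} = \frac{\left(G + 3\right) \frac{1}{G + G}}{5} = \frac{\left(3 + G\right) \frac{1}{2 G}}{5} = \frac{\frac{1}{2} \frac{1}{G} \left(3 + G\right)}{5} = \frac{3 + G}{10 G}$)
$\left(g{\left(-6 \right)} + R{\left(8 \right)}\right)^{2} = \left(-5 + \frac{3 + 8}{10 \cdot 8}\right)^{2} = \left(-5 + \frac{1}{10} \cdot \frac{1}{8} \cdot 11\right)^{2} = \left(-5 + \frac{11}{80}\right)^{2} = \left(- \frac{389}{80}\right)^{2} = \frac{151321}{6400}$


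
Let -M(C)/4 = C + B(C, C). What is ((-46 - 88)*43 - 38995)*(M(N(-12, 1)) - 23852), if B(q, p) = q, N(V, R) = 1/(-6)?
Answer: 1067484288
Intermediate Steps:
N(V, R) = -⅙
M(C) = -8*C (M(C) = -4*(C + C) = -8*C)
((-46 - 88)*43 - 38995)*(M(N(-12, 1)) - 23852) = ((-46 - 88)*43 - 38995)*(-8*(-⅙) - 23852) = (-134*43 - 38995)*(4/3 - 23852) = (-5762 - 38995)*(-71552/3) = -44757*(-71552/3) = 1067484288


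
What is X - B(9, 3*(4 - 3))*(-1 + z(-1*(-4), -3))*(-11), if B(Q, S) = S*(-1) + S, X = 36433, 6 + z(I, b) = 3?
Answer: 36433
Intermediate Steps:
z(I, b) = -3 (z(I, b) = -6 + 3 = -3)
B(Q, S) = 0 (B(Q, S) = -S + S = 0)
X - B(9, 3*(4 - 3))*(-1 + z(-1*(-4), -3))*(-11) = 36433 - 0*(-1 - 3)*(-11) = 36433 - 0*(-4*(-11)) = 36433 - 0*44 = 36433 - 1*0 = 36433 + 0 = 36433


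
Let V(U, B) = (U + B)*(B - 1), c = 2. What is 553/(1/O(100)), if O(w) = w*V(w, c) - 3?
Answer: 5638941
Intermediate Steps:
V(U, B) = (-1 + B)*(B + U) (V(U, B) = (B + U)*(-1 + B) = (-1 + B)*(B + U))
O(w) = -3 + w*(2 + w) (O(w) = w*(2**2 - 1*2 - w + 2*w) - 3 = w*(4 - 2 - w + 2*w) - 3 = w*(2 + w) - 3 = -3 + w*(2 + w))
553/(1/O(100)) = 553/(1/(-3 + 100*(2 + 100))) = 553/(1/(-3 + 100*102)) = 553/(1/(-3 + 10200)) = 553/(1/10197) = 553*10197 = 5638941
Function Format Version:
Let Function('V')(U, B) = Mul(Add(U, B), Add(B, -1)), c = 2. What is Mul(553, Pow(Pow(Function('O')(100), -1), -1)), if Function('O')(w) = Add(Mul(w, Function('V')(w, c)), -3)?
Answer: 5638941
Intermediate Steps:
Function('V')(U, B) = Mul(Add(-1, B), Add(B, U)) (Function('V')(U, B) = Mul(Add(B, U), Add(-1, B)) = Mul(Add(-1, B), Add(B, U)))
Function('O')(w) = Add(-3, Mul(w, Add(2, w))) (Function('O')(w) = Add(Mul(w, Add(Pow(2, 2), Mul(-1, 2), Mul(-1, w), Mul(2, w))), -3) = Add(Mul(w, Add(4, -2, Mul(-1, w), Mul(2, w))), -3) = Add(Mul(w, Add(2, w)), -3) = Add(-3, Mul(w, Add(2, w))))
Mul(553, Pow(Pow(Function('O')(100), -1), -1)) = Mul(553, Pow(Pow(Add(-3, Mul(100, Add(2, 100))), -1), -1)) = Mul(553, Pow(Pow(Add(-3, Mul(100, 102)), -1), -1)) = Mul(553, Pow(Pow(Add(-3, 10200), -1), -1)) = Mul(553, Pow(Pow(10197, -1), -1)) = Mul(553, Pow(Rational(1, 10197), -1)) = Mul(553, 10197) = 5638941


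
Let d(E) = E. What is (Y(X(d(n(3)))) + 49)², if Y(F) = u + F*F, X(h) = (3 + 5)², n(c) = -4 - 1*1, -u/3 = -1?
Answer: 17205904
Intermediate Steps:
u = 3 (u = -3*(-1) = 3)
n(c) = -5 (n(c) = -4 - 1 = -5)
X(h) = 64 (X(h) = 8² = 64)
Y(F) = 3 + F² (Y(F) = 3 + F*F = 3 + F²)
(Y(X(d(n(3)))) + 49)² = ((3 + 64²) + 49)² = ((3 + 4096) + 49)² = (4099 + 49)² = 4148² = 17205904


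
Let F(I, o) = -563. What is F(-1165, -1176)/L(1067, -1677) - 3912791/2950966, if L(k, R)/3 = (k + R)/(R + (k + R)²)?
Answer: 1947504229919/17089455 ≈ 1.1396e+5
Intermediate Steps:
L(k, R) = 3*(R + k)/(R + (R + k)²) (L(k, R) = 3*((k + R)/(R + (k + R)²)) = 3*((R + k)/(R + (R + k)²)) = 3*(R + k)/(R + (R + k)²))
F(-1165, -1176)/L(1067, -1677) - 3912791/2950966 = -563*(-1677 + (-1677 + 1067)²)/(3*(-1677 + 1067)) - 3912791/2950966 = -563/(3*(-610)/(-1677 + (-610)²)) - 3912791*1/2950966 = -563/(3*(-610)/(-1677 + 372100)) - 49529/37354 = -563/(3*(-610)/370423) - 49529/37354 = -563/(3*(1/370423)*(-610)) - 49529/37354 = -563/(-1830/370423) - 49529/37354 = -563*(-370423/1830) - 49529/37354 = 208548149/1830 - 49529/37354 = 1947504229919/17089455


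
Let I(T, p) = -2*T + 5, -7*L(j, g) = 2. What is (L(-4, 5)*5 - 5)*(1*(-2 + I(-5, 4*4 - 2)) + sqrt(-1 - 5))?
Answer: -585/7 - 45*I*sqrt(6)/7 ≈ -83.571 - 15.747*I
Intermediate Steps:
L(j, g) = -2/7 (L(j, g) = -1/7*2 = -2/7)
I(T, p) = 5 - 2*T
(L(-4, 5)*5 - 5)*(1*(-2 + I(-5, 4*4 - 2)) + sqrt(-1 - 5)) = (-2/7*5 - 5)*(1*(-2 + (5 - 2*(-5))) + sqrt(-1 - 5)) = (-10/7 - 5)*(1*(-2 + (5 + 10)) + sqrt(-6)) = -45*(1*(-2 + 15) + I*sqrt(6))/7 = -45*(1*13 + I*sqrt(6))/7 = -45*(13 + I*sqrt(6))/7 = -585/7 - 45*I*sqrt(6)/7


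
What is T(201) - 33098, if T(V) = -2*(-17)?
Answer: -33064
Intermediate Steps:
T(V) = 34
T(201) - 33098 = 34 - 33098 = -33064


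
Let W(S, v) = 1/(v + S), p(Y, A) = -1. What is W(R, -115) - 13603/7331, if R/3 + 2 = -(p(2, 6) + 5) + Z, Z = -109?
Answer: -6264711/3372260 ≈ -1.8577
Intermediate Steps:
R = -345 (R = -6 + 3*(-(-1 + 5) - 109) = -6 + 3*(-1*4 - 109) = -6 + 3*(-4 - 109) = -6 + 3*(-113) = -6 - 339 = -345)
W(S, v) = 1/(S + v)
W(R, -115) - 13603/7331 = 1/(-345 - 115) - 13603/7331 = 1/(-460) - 13603*1/7331 = -1/460 - 13603/7331 = -6264711/3372260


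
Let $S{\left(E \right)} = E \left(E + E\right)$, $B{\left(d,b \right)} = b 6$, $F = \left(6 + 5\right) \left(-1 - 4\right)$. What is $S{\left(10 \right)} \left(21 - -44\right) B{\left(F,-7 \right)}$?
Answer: $-546000$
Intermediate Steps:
$F = -55$ ($F = 11 \left(-5\right) = -55$)
$B{\left(d,b \right)} = 6 b$
$S{\left(E \right)} = 2 E^{2}$ ($S{\left(E \right)} = E 2 E = 2 E^{2}$)
$S{\left(10 \right)} \left(21 - -44\right) B{\left(F,-7 \right)} = 2 \cdot 10^{2} \left(21 - -44\right) 6 \left(-7\right) = 2 \cdot 100 \left(21 + 44\right) \left(-42\right) = 200 \cdot 65 \left(-42\right) = 13000 \left(-42\right) = -546000$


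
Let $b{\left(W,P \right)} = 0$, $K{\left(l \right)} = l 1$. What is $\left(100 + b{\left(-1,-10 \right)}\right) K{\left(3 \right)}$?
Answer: $300$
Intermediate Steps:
$K{\left(l \right)} = l$
$\left(100 + b{\left(-1,-10 \right)}\right) K{\left(3 \right)} = \left(100 + 0\right) 3 = 100 \cdot 3 = 300$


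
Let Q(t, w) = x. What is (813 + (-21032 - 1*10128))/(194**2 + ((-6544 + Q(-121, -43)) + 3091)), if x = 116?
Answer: -30347/34299 ≈ -0.88478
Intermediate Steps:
Q(t, w) = 116
(813 + (-21032 - 1*10128))/(194**2 + ((-6544 + Q(-121, -43)) + 3091)) = (813 + (-21032 - 1*10128))/(194**2 + ((-6544 + 116) + 3091)) = (813 + (-21032 - 10128))/(37636 + (-6428 + 3091)) = (813 - 31160)/(37636 - 3337) = -30347/34299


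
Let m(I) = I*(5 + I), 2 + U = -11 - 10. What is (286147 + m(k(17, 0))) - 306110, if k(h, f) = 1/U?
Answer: -10560541/529 ≈ -19963.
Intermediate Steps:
U = -23 (U = -2 + (-11 - 10) = -2 - 21 = -23)
k(h, f) = -1/23 (k(h, f) = 1/(-23) = -1/23)
(286147 + m(k(17, 0))) - 306110 = (286147 - (5 - 1/23)/23) - 306110 = (286147 - 1/23*114/23) - 306110 = (286147 - 114/529) - 306110 = 151371649/529 - 306110 = -10560541/529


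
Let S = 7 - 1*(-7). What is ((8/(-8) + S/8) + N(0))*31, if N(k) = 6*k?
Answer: 93/4 ≈ 23.250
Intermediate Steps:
S = 14 (S = 7 + 7 = 14)
((8/(-8) + S/8) + N(0))*31 = ((8/(-8) + 14/8) + 6*0)*31 = ((8*(-⅛) + 14*(⅛)) + 0)*31 = ((-1 + 7/4) + 0)*31 = (¾ + 0)*31 = (¾)*31 = 93/4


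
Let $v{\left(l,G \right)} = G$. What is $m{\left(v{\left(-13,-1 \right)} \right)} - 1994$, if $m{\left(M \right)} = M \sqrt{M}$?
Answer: $-1994 - i \approx -1994.0 - 1.0 i$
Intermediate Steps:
$m{\left(M \right)} = M^{\frac{3}{2}}$
$m{\left(v{\left(-13,-1 \right)} \right)} - 1994 = \left(-1\right)^{\frac{3}{2}} - 1994 = - i - 1994 = -1994 - i$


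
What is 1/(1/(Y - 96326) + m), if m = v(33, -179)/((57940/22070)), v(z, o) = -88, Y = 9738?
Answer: -250845436/8408390401 ≈ -0.029833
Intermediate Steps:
m = -97108/2897 (m = -88/(57940/22070) = -88/(57940*(1/22070)) = -88/5794/2207 = -88*2207/5794 = -97108/2897 ≈ -33.520)
1/(1/(Y - 96326) + m) = 1/(1/(9738 - 96326) - 97108/2897) = 1/(1/(-86588) - 97108/2897) = 1/(-1/86588 - 97108/2897) = 1/(-8408390401/250845436) = -250845436/8408390401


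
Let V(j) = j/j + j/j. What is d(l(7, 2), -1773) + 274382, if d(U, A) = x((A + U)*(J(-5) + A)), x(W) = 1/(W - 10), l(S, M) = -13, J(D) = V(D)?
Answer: 867869168473/3162996 ≈ 2.7438e+5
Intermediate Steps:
V(j) = 2 (V(j) = 1 + 1 = 2)
J(D) = 2
x(W) = 1/(-10 + W)
d(U, A) = 1/(-10 + (2 + A)*(A + U)) (d(U, A) = 1/(-10 + (A + U)*(2 + A)) = 1/(-10 + (2 + A)*(A + U)))
d(l(7, 2), -1773) + 274382 = 1/(-10 + (-1773)**2 + 2*(-1773) + 2*(-13) - 1773*(-13)) + 274382 = 1/(-10 + 3143529 - 3546 - 26 + 23049) + 274382 = 1/3162996 + 274382 = 867869168473/3162996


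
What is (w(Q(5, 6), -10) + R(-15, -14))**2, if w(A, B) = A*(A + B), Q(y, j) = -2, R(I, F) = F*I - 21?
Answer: 45369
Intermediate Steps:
R(I, F) = -21 + F*I
(w(Q(5, 6), -10) + R(-15, -14))**2 = (-2*(-2 - 10) + (-21 - 14*(-15)))**2 = (-2*(-12) + (-21 + 210))**2 = (24 + 189)**2 = 213**2 = 45369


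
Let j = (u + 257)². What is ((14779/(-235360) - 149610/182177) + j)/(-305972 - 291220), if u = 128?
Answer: -2118477303722839/8535302704718080 ≈ -0.24820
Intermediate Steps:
j = 148225 (j = (128 + 257)² = 385² = 148225)
((14779/(-235360) - 149610/182177) + j)/(-305972 - 291220) = ((14779/(-235360) - 149610/182177) + 148225)/(-305972 - 291220) = ((14779*(-1/235360) - 149610*1/182177) + 148225)/(-597192) = ((-14779/235360 - 149610/182177) + 148225)*(-1/597192) = (-37904603483/42877178720 + 148225)*(-1/597192) = (6355431911168517/42877178720)*(-1/597192) = -2118477303722839/8535302704718080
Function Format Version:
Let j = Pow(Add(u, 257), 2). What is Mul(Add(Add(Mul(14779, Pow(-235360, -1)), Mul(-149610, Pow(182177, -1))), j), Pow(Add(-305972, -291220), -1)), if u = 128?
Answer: Rational(-2118477303722839, 8535302704718080) ≈ -0.24820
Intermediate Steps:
j = 148225 (j = Pow(Add(128, 257), 2) = Pow(385, 2) = 148225)
Mul(Add(Add(Mul(14779, Pow(-235360, -1)), Mul(-149610, Pow(182177, -1))), j), Pow(Add(-305972, -291220), -1)) = Mul(Add(Add(Mul(14779, Pow(-235360, -1)), Mul(-149610, Pow(182177, -1))), 148225), Pow(Add(-305972, -291220), -1)) = Mul(Add(Add(Mul(14779, Rational(-1, 235360)), Mul(-149610, Rational(1, 182177))), 148225), Pow(-597192, -1)) = Mul(Add(Add(Rational(-14779, 235360), Rational(-149610, 182177)), 148225), Rational(-1, 597192)) = Mul(Add(Rational(-37904603483, 42877178720), 148225), Rational(-1, 597192)) = Mul(Rational(6355431911168517, 42877178720), Rational(-1, 597192)) = Rational(-2118477303722839, 8535302704718080)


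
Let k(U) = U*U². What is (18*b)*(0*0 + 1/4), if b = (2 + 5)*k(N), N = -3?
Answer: -1701/2 ≈ -850.50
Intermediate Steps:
k(U) = U³
b = -189 (b = (2 + 5)*(-3)³ = 7*(-27) = -189)
(18*b)*(0*0 + 1/4) = (18*(-189))*(0*0 + 1/4) = -3402*(0 + ¼) = -3402*¼ = -1701/2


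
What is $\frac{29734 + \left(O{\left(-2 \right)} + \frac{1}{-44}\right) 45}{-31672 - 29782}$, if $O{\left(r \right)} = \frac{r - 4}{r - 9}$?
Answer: $- \frac{1309331}{2703976} \approx -0.48422$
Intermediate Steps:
$O{\left(r \right)} = \frac{-4 + r}{-9 + r}$
$\frac{29734 + \left(O{\left(-2 \right)} + \frac{1}{-44}\right) 45}{-31672 - 29782} = \frac{29734 + \left(\frac{-4 - 2}{-9 - 2} + \frac{1}{-44}\right) 45}{-31672 - 29782} = \frac{29734 + \left(\frac{1}{-11} \left(-6\right) - \frac{1}{44}\right) 45}{-61454} = \left(29734 + \left(\left(- \frac{1}{11}\right) \left(-6\right) - \frac{1}{44}\right) 45\right) \left(- \frac{1}{61454}\right) = \left(29734 + \left(\frac{6}{11} - \frac{1}{44}\right) 45\right) \left(- \frac{1}{61454}\right) = \left(29734 + \frac{23}{44} \cdot 45\right) \left(- \frac{1}{61454}\right) = \left(29734 + \frac{1035}{44}\right) \left(- \frac{1}{61454}\right) = \frac{1309331}{44} \left(- \frac{1}{61454}\right) = - \frac{1309331}{2703976}$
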